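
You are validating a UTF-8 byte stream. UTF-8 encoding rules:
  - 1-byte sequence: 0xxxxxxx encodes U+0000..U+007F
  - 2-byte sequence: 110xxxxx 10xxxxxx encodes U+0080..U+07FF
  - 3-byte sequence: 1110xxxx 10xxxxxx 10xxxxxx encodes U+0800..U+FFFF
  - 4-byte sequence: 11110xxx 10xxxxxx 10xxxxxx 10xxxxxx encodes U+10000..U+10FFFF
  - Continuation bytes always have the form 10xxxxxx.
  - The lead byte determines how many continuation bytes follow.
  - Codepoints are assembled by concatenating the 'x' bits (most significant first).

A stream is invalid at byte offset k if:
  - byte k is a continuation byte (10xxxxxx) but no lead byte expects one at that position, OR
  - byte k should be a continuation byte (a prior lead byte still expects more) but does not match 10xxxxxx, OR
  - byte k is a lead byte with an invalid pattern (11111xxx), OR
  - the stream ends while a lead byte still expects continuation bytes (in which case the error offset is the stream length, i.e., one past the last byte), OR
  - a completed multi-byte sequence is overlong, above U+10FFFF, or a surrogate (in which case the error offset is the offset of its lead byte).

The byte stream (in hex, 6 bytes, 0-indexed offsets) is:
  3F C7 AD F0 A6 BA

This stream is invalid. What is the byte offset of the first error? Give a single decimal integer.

Byte[0]=3F: 1-byte ASCII. cp=U+003F
Byte[1]=C7: 2-byte lead, need 1 cont bytes. acc=0x7
Byte[2]=AD: continuation. acc=(acc<<6)|0x2D=0x1ED
Completed: cp=U+01ED (starts at byte 1)
Byte[3]=F0: 4-byte lead, need 3 cont bytes. acc=0x0
Byte[4]=A6: continuation. acc=(acc<<6)|0x26=0x26
Byte[5]=BA: continuation. acc=(acc<<6)|0x3A=0x9BA
Byte[6]: stream ended, expected continuation. INVALID

Answer: 6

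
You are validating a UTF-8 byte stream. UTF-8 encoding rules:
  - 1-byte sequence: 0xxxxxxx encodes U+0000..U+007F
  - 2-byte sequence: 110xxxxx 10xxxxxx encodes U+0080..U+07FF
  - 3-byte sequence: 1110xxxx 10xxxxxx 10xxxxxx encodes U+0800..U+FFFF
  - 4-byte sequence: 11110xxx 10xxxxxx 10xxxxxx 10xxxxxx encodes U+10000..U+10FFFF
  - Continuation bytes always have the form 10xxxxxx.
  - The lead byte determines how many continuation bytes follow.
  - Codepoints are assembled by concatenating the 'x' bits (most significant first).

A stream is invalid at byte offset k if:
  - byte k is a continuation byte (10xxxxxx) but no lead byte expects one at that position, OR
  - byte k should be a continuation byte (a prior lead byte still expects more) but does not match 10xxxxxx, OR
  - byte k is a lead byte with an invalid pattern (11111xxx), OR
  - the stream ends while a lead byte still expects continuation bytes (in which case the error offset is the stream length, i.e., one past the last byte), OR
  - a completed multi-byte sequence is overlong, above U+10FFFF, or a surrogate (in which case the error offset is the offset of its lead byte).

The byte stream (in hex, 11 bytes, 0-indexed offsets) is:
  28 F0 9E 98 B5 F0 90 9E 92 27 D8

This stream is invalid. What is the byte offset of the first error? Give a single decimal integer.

Byte[0]=28: 1-byte ASCII. cp=U+0028
Byte[1]=F0: 4-byte lead, need 3 cont bytes. acc=0x0
Byte[2]=9E: continuation. acc=(acc<<6)|0x1E=0x1E
Byte[3]=98: continuation. acc=(acc<<6)|0x18=0x798
Byte[4]=B5: continuation. acc=(acc<<6)|0x35=0x1E635
Completed: cp=U+1E635 (starts at byte 1)
Byte[5]=F0: 4-byte lead, need 3 cont bytes. acc=0x0
Byte[6]=90: continuation. acc=(acc<<6)|0x10=0x10
Byte[7]=9E: continuation. acc=(acc<<6)|0x1E=0x41E
Byte[8]=92: continuation. acc=(acc<<6)|0x12=0x10792
Completed: cp=U+10792 (starts at byte 5)
Byte[9]=27: 1-byte ASCII. cp=U+0027
Byte[10]=D8: 2-byte lead, need 1 cont bytes. acc=0x18
Byte[11]: stream ended, expected continuation. INVALID

Answer: 11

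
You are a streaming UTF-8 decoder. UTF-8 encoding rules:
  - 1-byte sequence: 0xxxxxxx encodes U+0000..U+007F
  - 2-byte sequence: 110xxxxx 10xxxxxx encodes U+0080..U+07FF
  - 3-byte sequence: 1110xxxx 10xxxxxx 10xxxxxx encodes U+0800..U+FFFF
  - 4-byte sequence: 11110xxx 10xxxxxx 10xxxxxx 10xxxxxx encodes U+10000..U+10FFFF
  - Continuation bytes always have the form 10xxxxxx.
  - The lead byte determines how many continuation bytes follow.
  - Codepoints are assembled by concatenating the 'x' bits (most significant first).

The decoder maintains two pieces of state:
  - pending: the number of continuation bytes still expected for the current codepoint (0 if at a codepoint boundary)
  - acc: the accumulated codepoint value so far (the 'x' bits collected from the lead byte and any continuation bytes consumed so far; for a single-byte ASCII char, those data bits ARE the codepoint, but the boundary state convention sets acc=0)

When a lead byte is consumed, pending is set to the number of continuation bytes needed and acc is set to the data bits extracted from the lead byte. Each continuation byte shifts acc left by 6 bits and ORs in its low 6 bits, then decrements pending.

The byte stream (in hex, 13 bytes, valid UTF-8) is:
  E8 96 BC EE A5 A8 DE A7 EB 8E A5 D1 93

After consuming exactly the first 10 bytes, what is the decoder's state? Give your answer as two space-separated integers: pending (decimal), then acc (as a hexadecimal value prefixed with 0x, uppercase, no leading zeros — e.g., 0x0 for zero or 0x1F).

Answer: 1 0x2CE

Derivation:
Byte[0]=E8: 3-byte lead. pending=2, acc=0x8
Byte[1]=96: continuation. acc=(acc<<6)|0x16=0x216, pending=1
Byte[2]=BC: continuation. acc=(acc<<6)|0x3C=0x85BC, pending=0
Byte[3]=EE: 3-byte lead. pending=2, acc=0xE
Byte[4]=A5: continuation. acc=(acc<<6)|0x25=0x3A5, pending=1
Byte[5]=A8: continuation. acc=(acc<<6)|0x28=0xE968, pending=0
Byte[6]=DE: 2-byte lead. pending=1, acc=0x1E
Byte[7]=A7: continuation. acc=(acc<<6)|0x27=0x7A7, pending=0
Byte[8]=EB: 3-byte lead. pending=2, acc=0xB
Byte[9]=8E: continuation. acc=(acc<<6)|0x0E=0x2CE, pending=1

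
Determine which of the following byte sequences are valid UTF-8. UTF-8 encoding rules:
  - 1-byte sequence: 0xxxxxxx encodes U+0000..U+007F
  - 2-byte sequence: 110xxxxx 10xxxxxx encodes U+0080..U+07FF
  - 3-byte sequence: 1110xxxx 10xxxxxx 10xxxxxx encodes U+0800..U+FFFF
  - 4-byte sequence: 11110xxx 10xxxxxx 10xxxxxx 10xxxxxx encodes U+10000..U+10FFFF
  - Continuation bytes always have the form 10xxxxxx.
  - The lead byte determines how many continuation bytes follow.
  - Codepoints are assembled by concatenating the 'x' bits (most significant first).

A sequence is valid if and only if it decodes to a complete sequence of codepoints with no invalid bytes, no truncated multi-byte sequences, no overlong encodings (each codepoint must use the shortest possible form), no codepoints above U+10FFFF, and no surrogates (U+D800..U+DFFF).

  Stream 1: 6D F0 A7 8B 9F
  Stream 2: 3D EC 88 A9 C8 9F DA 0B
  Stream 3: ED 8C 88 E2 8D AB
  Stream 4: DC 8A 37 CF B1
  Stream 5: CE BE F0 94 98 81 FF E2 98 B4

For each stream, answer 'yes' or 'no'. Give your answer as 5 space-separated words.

Answer: yes no yes yes no

Derivation:
Stream 1: decodes cleanly. VALID
Stream 2: error at byte offset 7. INVALID
Stream 3: decodes cleanly. VALID
Stream 4: decodes cleanly. VALID
Stream 5: error at byte offset 6. INVALID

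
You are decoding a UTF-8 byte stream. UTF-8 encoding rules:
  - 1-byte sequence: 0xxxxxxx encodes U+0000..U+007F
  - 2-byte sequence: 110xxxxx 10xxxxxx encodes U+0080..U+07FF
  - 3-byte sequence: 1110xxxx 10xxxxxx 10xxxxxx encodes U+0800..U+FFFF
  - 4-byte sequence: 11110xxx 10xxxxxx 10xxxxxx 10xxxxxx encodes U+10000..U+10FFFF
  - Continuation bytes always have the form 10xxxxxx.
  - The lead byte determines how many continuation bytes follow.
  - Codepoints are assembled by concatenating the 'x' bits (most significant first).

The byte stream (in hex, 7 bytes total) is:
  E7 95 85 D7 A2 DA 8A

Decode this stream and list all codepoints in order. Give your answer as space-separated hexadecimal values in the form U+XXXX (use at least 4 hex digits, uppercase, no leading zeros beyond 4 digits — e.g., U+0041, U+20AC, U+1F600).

Byte[0]=E7: 3-byte lead, need 2 cont bytes. acc=0x7
Byte[1]=95: continuation. acc=(acc<<6)|0x15=0x1D5
Byte[2]=85: continuation. acc=(acc<<6)|0x05=0x7545
Completed: cp=U+7545 (starts at byte 0)
Byte[3]=D7: 2-byte lead, need 1 cont bytes. acc=0x17
Byte[4]=A2: continuation. acc=(acc<<6)|0x22=0x5E2
Completed: cp=U+05E2 (starts at byte 3)
Byte[5]=DA: 2-byte lead, need 1 cont bytes. acc=0x1A
Byte[6]=8A: continuation. acc=(acc<<6)|0x0A=0x68A
Completed: cp=U+068A (starts at byte 5)

Answer: U+7545 U+05E2 U+068A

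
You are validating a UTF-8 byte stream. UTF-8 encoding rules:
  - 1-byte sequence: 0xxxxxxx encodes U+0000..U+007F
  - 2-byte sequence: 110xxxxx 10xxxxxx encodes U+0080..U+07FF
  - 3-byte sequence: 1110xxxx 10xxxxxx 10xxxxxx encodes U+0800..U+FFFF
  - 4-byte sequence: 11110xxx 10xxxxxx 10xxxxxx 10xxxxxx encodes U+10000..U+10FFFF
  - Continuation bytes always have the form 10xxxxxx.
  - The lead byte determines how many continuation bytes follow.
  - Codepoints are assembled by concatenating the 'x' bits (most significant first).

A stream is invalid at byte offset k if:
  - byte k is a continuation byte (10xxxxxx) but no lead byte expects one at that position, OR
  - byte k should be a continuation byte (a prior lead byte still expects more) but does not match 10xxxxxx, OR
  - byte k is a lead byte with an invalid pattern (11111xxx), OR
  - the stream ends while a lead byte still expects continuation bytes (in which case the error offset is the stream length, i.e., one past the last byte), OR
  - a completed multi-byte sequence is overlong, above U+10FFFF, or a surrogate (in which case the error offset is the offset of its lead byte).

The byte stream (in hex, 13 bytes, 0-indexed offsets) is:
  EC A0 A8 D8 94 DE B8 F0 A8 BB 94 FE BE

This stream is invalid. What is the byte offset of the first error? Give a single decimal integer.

Answer: 11

Derivation:
Byte[0]=EC: 3-byte lead, need 2 cont bytes. acc=0xC
Byte[1]=A0: continuation. acc=(acc<<6)|0x20=0x320
Byte[2]=A8: continuation. acc=(acc<<6)|0x28=0xC828
Completed: cp=U+C828 (starts at byte 0)
Byte[3]=D8: 2-byte lead, need 1 cont bytes. acc=0x18
Byte[4]=94: continuation. acc=(acc<<6)|0x14=0x614
Completed: cp=U+0614 (starts at byte 3)
Byte[5]=DE: 2-byte lead, need 1 cont bytes. acc=0x1E
Byte[6]=B8: continuation. acc=(acc<<6)|0x38=0x7B8
Completed: cp=U+07B8 (starts at byte 5)
Byte[7]=F0: 4-byte lead, need 3 cont bytes. acc=0x0
Byte[8]=A8: continuation. acc=(acc<<6)|0x28=0x28
Byte[9]=BB: continuation. acc=(acc<<6)|0x3B=0xA3B
Byte[10]=94: continuation. acc=(acc<<6)|0x14=0x28ED4
Completed: cp=U+28ED4 (starts at byte 7)
Byte[11]=FE: INVALID lead byte (not 0xxx/110x/1110/11110)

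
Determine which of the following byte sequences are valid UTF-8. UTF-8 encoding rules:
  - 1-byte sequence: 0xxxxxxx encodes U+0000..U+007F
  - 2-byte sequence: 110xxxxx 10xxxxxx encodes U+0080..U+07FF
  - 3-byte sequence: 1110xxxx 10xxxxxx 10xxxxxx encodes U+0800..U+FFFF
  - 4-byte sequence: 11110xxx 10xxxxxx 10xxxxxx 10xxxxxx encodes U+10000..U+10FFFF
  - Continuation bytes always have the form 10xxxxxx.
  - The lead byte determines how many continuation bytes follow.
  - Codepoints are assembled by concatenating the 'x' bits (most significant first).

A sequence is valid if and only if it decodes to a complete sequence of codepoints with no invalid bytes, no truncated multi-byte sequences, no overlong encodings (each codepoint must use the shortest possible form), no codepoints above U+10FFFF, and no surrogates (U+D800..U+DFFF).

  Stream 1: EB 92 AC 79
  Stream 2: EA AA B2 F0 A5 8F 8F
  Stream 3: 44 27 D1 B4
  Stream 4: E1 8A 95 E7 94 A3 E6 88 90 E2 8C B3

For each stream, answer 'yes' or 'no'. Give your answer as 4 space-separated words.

Answer: yes yes yes yes

Derivation:
Stream 1: decodes cleanly. VALID
Stream 2: decodes cleanly. VALID
Stream 3: decodes cleanly. VALID
Stream 4: decodes cleanly. VALID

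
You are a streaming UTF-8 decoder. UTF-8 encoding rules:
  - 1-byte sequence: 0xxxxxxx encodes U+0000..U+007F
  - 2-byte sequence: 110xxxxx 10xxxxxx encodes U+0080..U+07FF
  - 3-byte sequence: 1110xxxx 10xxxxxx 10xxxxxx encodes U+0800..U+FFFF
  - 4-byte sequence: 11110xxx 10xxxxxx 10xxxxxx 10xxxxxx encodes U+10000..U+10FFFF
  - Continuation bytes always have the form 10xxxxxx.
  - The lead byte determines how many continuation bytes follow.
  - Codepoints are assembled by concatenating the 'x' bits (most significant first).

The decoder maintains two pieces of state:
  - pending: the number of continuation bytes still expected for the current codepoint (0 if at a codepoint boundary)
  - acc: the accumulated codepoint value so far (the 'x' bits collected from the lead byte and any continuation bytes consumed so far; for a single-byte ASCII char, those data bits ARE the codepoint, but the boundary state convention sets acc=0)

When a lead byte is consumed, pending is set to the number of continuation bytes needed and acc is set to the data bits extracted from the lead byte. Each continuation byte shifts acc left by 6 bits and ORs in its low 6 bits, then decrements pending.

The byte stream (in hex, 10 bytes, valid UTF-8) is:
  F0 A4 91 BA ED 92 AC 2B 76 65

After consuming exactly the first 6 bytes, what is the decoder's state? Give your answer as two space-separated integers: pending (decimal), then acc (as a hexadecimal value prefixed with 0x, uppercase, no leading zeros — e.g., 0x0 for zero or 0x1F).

Answer: 1 0x352

Derivation:
Byte[0]=F0: 4-byte lead. pending=3, acc=0x0
Byte[1]=A4: continuation. acc=(acc<<6)|0x24=0x24, pending=2
Byte[2]=91: continuation. acc=(acc<<6)|0x11=0x911, pending=1
Byte[3]=BA: continuation. acc=(acc<<6)|0x3A=0x2447A, pending=0
Byte[4]=ED: 3-byte lead. pending=2, acc=0xD
Byte[5]=92: continuation. acc=(acc<<6)|0x12=0x352, pending=1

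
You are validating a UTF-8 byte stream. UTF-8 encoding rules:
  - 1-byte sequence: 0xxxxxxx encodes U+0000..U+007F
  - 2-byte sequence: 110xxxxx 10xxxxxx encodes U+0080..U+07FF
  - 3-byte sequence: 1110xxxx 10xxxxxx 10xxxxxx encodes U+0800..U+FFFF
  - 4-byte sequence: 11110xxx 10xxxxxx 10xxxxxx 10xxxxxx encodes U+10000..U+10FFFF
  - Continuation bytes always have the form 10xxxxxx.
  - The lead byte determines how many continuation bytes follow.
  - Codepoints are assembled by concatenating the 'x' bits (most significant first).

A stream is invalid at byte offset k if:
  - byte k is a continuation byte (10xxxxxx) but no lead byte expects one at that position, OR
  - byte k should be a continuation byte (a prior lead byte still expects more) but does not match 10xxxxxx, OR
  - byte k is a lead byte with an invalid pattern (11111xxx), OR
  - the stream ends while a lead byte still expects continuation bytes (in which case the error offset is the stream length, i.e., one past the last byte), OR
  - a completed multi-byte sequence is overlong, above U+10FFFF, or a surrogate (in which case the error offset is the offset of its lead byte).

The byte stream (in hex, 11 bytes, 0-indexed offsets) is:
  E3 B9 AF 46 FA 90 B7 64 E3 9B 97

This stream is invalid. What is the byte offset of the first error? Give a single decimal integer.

Byte[0]=E3: 3-byte lead, need 2 cont bytes. acc=0x3
Byte[1]=B9: continuation. acc=(acc<<6)|0x39=0xF9
Byte[2]=AF: continuation. acc=(acc<<6)|0x2F=0x3E6F
Completed: cp=U+3E6F (starts at byte 0)
Byte[3]=46: 1-byte ASCII. cp=U+0046
Byte[4]=FA: INVALID lead byte (not 0xxx/110x/1110/11110)

Answer: 4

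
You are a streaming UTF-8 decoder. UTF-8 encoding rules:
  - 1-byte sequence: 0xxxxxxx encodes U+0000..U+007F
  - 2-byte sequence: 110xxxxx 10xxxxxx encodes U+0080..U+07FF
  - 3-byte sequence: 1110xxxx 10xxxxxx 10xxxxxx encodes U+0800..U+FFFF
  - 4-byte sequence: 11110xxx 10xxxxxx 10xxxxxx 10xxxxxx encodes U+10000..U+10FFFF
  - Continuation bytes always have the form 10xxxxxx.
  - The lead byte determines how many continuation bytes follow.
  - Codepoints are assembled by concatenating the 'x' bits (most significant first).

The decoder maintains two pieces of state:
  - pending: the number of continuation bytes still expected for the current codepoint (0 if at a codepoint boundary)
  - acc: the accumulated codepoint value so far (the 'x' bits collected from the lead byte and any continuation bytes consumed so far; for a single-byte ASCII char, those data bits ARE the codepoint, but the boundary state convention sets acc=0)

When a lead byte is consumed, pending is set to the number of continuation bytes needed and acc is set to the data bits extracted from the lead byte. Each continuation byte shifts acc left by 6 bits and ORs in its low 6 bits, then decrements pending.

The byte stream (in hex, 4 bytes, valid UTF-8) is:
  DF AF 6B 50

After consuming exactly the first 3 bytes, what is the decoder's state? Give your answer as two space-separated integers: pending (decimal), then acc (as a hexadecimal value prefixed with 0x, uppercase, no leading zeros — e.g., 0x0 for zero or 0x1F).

Byte[0]=DF: 2-byte lead. pending=1, acc=0x1F
Byte[1]=AF: continuation. acc=(acc<<6)|0x2F=0x7EF, pending=0
Byte[2]=6B: 1-byte. pending=0, acc=0x0

Answer: 0 0x0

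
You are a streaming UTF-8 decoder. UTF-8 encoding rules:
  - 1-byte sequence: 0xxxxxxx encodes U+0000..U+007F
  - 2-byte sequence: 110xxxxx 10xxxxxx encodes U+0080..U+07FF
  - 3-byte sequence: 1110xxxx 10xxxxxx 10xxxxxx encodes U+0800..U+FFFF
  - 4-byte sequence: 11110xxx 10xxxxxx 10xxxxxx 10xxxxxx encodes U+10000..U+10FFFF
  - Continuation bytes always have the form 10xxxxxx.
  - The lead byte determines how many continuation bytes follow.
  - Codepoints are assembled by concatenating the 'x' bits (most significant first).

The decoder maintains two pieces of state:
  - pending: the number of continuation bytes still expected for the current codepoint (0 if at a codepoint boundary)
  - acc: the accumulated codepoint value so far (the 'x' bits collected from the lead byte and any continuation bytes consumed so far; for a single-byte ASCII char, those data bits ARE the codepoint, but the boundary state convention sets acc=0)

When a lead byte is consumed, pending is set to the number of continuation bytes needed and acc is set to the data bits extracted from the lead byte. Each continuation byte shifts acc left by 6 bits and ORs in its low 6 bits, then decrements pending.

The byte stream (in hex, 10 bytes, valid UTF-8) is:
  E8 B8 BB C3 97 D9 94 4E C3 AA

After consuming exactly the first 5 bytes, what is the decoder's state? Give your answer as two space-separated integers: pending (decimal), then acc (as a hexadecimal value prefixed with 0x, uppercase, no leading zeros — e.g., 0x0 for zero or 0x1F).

Byte[0]=E8: 3-byte lead. pending=2, acc=0x8
Byte[1]=B8: continuation. acc=(acc<<6)|0x38=0x238, pending=1
Byte[2]=BB: continuation. acc=(acc<<6)|0x3B=0x8E3B, pending=0
Byte[3]=C3: 2-byte lead. pending=1, acc=0x3
Byte[4]=97: continuation. acc=(acc<<6)|0x17=0xD7, pending=0

Answer: 0 0xD7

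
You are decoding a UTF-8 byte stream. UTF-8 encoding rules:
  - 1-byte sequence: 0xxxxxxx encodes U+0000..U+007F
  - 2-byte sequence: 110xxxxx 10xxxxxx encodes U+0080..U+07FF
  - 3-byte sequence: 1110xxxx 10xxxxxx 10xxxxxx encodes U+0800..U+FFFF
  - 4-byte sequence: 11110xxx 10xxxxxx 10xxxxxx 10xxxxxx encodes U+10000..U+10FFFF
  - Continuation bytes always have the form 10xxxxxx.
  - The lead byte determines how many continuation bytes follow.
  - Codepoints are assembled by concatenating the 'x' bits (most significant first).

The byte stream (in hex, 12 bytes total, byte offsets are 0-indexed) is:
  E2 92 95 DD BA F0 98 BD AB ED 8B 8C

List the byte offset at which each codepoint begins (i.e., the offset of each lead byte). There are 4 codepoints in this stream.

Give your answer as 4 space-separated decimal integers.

Byte[0]=E2: 3-byte lead, need 2 cont bytes. acc=0x2
Byte[1]=92: continuation. acc=(acc<<6)|0x12=0x92
Byte[2]=95: continuation. acc=(acc<<6)|0x15=0x2495
Completed: cp=U+2495 (starts at byte 0)
Byte[3]=DD: 2-byte lead, need 1 cont bytes. acc=0x1D
Byte[4]=BA: continuation. acc=(acc<<6)|0x3A=0x77A
Completed: cp=U+077A (starts at byte 3)
Byte[5]=F0: 4-byte lead, need 3 cont bytes. acc=0x0
Byte[6]=98: continuation. acc=(acc<<6)|0x18=0x18
Byte[7]=BD: continuation. acc=(acc<<6)|0x3D=0x63D
Byte[8]=AB: continuation. acc=(acc<<6)|0x2B=0x18F6B
Completed: cp=U+18F6B (starts at byte 5)
Byte[9]=ED: 3-byte lead, need 2 cont bytes. acc=0xD
Byte[10]=8B: continuation. acc=(acc<<6)|0x0B=0x34B
Byte[11]=8C: continuation. acc=(acc<<6)|0x0C=0xD2CC
Completed: cp=U+D2CC (starts at byte 9)

Answer: 0 3 5 9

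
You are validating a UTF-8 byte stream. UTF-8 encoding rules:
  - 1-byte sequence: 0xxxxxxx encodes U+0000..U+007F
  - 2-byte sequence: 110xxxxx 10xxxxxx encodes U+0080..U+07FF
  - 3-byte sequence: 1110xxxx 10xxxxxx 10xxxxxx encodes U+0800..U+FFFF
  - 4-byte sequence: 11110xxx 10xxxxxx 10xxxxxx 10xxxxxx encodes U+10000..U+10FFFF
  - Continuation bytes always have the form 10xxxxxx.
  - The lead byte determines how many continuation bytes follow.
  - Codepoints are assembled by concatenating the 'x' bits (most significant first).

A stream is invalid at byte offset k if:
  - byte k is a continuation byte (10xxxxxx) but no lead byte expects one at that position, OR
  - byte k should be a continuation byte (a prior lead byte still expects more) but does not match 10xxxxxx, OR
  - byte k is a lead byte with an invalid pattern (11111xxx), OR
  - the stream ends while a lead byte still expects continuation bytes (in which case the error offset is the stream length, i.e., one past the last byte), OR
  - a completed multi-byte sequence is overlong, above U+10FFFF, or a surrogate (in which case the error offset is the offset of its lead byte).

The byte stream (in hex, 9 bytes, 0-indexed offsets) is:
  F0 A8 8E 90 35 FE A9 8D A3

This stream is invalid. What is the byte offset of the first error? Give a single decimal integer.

Byte[0]=F0: 4-byte lead, need 3 cont bytes. acc=0x0
Byte[1]=A8: continuation. acc=(acc<<6)|0x28=0x28
Byte[2]=8E: continuation. acc=(acc<<6)|0x0E=0xA0E
Byte[3]=90: continuation. acc=(acc<<6)|0x10=0x28390
Completed: cp=U+28390 (starts at byte 0)
Byte[4]=35: 1-byte ASCII. cp=U+0035
Byte[5]=FE: INVALID lead byte (not 0xxx/110x/1110/11110)

Answer: 5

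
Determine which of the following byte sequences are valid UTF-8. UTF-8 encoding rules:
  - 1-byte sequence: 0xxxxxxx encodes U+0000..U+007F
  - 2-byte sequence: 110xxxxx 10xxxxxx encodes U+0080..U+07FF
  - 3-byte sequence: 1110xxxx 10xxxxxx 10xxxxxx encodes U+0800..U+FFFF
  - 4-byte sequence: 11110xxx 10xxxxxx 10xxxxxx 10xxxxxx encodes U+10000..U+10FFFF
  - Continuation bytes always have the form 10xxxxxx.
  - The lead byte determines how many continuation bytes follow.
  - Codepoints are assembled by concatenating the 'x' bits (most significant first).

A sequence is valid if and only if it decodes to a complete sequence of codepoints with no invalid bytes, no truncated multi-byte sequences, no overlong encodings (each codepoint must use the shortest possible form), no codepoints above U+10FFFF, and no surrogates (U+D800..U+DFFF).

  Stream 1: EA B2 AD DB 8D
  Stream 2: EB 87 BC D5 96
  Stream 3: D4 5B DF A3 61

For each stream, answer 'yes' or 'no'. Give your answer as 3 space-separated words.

Stream 1: decodes cleanly. VALID
Stream 2: decodes cleanly. VALID
Stream 3: error at byte offset 1. INVALID

Answer: yes yes no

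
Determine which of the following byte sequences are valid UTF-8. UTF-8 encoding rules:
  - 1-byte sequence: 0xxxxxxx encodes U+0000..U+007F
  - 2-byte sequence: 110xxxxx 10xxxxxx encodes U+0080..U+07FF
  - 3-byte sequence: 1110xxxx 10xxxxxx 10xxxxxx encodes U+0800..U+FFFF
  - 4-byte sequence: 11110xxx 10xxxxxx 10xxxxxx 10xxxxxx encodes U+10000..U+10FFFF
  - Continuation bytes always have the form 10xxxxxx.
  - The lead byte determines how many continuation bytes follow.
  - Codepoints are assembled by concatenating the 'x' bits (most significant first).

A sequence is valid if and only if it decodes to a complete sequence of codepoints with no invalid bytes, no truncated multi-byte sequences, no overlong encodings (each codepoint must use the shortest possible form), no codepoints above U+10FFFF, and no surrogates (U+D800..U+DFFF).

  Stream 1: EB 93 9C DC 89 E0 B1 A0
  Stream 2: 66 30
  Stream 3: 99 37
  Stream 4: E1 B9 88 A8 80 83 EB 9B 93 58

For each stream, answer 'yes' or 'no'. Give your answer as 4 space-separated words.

Answer: yes yes no no

Derivation:
Stream 1: decodes cleanly. VALID
Stream 2: decodes cleanly. VALID
Stream 3: error at byte offset 0. INVALID
Stream 4: error at byte offset 3. INVALID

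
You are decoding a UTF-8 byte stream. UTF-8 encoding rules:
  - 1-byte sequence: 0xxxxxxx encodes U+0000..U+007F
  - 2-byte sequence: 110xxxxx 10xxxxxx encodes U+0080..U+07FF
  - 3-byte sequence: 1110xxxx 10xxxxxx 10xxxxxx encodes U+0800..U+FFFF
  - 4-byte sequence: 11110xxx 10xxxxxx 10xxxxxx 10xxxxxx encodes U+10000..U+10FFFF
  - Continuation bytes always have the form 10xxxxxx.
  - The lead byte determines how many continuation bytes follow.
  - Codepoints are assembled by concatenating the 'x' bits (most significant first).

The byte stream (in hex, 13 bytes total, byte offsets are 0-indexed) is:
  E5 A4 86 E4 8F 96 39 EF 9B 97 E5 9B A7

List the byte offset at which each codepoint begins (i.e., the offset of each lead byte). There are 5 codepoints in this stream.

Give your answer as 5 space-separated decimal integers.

Answer: 0 3 6 7 10

Derivation:
Byte[0]=E5: 3-byte lead, need 2 cont bytes. acc=0x5
Byte[1]=A4: continuation. acc=(acc<<6)|0x24=0x164
Byte[2]=86: continuation. acc=(acc<<6)|0x06=0x5906
Completed: cp=U+5906 (starts at byte 0)
Byte[3]=E4: 3-byte lead, need 2 cont bytes. acc=0x4
Byte[4]=8F: continuation. acc=(acc<<6)|0x0F=0x10F
Byte[5]=96: continuation. acc=(acc<<6)|0x16=0x43D6
Completed: cp=U+43D6 (starts at byte 3)
Byte[6]=39: 1-byte ASCII. cp=U+0039
Byte[7]=EF: 3-byte lead, need 2 cont bytes. acc=0xF
Byte[8]=9B: continuation. acc=(acc<<6)|0x1B=0x3DB
Byte[9]=97: continuation. acc=(acc<<6)|0x17=0xF6D7
Completed: cp=U+F6D7 (starts at byte 7)
Byte[10]=E5: 3-byte lead, need 2 cont bytes. acc=0x5
Byte[11]=9B: continuation. acc=(acc<<6)|0x1B=0x15B
Byte[12]=A7: continuation. acc=(acc<<6)|0x27=0x56E7
Completed: cp=U+56E7 (starts at byte 10)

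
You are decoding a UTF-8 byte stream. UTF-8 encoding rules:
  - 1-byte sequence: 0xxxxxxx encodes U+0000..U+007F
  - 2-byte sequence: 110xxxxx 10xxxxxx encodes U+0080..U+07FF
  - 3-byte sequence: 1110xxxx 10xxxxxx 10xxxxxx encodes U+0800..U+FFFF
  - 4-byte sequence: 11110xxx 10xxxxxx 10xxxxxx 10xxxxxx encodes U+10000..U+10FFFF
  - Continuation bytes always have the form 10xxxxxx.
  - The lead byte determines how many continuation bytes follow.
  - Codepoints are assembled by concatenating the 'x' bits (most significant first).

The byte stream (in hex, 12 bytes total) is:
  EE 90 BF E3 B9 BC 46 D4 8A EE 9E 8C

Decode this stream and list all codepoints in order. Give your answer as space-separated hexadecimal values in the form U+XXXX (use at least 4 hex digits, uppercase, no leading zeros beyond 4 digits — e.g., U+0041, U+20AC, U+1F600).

Answer: U+E43F U+3E7C U+0046 U+050A U+E78C

Derivation:
Byte[0]=EE: 3-byte lead, need 2 cont bytes. acc=0xE
Byte[1]=90: continuation. acc=(acc<<6)|0x10=0x390
Byte[2]=BF: continuation. acc=(acc<<6)|0x3F=0xE43F
Completed: cp=U+E43F (starts at byte 0)
Byte[3]=E3: 3-byte lead, need 2 cont bytes. acc=0x3
Byte[4]=B9: continuation. acc=(acc<<6)|0x39=0xF9
Byte[5]=BC: continuation. acc=(acc<<6)|0x3C=0x3E7C
Completed: cp=U+3E7C (starts at byte 3)
Byte[6]=46: 1-byte ASCII. cp=U+0046
Byte[7]=D4: 2-byte lead, need 1 cont bytes. acc=0x14
Byte[8]=8A: continuation. acc=(acc<<6)|0x0A=0x50A
Completed: cp=U+050A (starts at byte 7)
Byte[9]=EE: 3-byte lead, need 2 cont bytes. acc=0xE
Byte[10]=9E: continuation. acc=(acc<<6)|0x1E=0x39E
Byte[11]=8C: continuation. acc=(acc<<6)|0x0C=0xE78C
Completed: cp=U+E78C (starts at byte 9)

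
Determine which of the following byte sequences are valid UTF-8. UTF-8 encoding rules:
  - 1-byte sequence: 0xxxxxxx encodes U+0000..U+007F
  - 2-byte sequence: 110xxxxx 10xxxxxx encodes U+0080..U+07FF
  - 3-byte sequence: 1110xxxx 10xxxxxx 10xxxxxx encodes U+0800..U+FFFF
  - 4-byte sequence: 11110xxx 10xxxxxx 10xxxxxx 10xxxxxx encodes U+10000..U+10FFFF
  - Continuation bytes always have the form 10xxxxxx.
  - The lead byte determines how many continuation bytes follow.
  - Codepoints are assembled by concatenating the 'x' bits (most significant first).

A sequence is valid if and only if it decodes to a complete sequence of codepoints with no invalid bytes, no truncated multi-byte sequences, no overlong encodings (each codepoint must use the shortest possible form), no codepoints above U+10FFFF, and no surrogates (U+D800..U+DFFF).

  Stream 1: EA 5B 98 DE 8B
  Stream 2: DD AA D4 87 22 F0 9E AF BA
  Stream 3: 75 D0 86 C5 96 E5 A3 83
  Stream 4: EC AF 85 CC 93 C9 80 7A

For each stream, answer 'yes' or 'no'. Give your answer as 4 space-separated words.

Stream 1: error at byte offset 1. INVALID
Stream 2: decodes cleanly. VALID
Stream 3: decodes cleanly. VALID
Stream 4: decodes cleanly. VALID

Answer: no yes yes yes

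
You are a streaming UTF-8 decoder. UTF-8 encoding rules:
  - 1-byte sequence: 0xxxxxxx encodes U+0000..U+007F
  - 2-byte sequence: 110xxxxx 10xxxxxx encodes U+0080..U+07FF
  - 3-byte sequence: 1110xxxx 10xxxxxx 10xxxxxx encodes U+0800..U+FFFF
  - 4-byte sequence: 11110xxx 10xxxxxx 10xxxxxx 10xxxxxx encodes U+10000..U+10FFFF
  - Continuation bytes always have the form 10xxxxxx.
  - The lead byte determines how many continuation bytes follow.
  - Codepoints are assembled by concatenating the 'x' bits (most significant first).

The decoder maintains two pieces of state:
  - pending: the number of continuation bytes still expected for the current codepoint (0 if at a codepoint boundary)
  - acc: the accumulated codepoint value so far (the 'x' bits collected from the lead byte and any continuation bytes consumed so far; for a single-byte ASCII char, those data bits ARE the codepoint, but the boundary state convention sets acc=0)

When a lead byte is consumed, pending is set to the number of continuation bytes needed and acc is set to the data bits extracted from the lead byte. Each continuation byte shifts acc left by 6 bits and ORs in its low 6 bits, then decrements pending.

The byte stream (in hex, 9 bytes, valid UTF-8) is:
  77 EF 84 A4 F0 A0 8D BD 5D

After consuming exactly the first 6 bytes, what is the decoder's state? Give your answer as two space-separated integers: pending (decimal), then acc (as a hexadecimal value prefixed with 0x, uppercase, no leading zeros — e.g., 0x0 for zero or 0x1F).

Answer: 2 0x20

Derivation:
Byte[0]=77: 1-byte. pending=0, acc=0x0
Byte[1]=EF: 3-byte lead. pending=2, acc=0xF
Byte[2]=84: continuation. acc=(acc<<6)|0x04=0x3C4, pending=1
Byte[3]=A4: continuation. acc=(acc<<6)|0x24=0xF124, pending=0
Byte[4]=F0: 4-byte lead. pending=3, acc=0x0
Byte[5]=A0: continuation. acc=(acc<<6)|0x20=0x20, pending=2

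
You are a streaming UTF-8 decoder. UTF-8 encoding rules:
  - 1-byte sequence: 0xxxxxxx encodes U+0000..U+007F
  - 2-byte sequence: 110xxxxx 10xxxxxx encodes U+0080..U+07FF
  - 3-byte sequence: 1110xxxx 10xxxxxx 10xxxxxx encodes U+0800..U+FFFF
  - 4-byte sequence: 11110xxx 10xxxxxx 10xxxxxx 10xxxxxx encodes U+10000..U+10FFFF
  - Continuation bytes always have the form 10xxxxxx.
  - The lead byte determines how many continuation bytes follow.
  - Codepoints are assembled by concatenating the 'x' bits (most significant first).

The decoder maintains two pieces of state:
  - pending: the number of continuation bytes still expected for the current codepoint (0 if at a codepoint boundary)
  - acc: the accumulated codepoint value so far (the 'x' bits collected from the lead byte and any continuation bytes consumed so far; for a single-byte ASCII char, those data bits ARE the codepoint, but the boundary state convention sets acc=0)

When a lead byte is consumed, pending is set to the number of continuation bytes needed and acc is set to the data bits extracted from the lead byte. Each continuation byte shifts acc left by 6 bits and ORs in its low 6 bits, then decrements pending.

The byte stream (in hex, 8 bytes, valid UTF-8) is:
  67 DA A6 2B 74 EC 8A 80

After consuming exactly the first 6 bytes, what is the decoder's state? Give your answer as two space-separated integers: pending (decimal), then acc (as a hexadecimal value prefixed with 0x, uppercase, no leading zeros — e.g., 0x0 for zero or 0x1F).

Byte[0]=67: 1-byte. pending=0, acc=0x0
Byte[1]=DA: 2-byte lead. pending=1, acc=0x1A
Byte[2]=A6: continuation. acc=(acc<<6)|0x26=0x6A6, pending=0
Byte[3]=2B: 1-byte. pending=0, acc=0x0
Byte[4]=74: 1-byte. pending=0, acc=0x0
Byte[5]=EC: 3-byte lead. pending=2, acc=0xC

Answer: 2 0xC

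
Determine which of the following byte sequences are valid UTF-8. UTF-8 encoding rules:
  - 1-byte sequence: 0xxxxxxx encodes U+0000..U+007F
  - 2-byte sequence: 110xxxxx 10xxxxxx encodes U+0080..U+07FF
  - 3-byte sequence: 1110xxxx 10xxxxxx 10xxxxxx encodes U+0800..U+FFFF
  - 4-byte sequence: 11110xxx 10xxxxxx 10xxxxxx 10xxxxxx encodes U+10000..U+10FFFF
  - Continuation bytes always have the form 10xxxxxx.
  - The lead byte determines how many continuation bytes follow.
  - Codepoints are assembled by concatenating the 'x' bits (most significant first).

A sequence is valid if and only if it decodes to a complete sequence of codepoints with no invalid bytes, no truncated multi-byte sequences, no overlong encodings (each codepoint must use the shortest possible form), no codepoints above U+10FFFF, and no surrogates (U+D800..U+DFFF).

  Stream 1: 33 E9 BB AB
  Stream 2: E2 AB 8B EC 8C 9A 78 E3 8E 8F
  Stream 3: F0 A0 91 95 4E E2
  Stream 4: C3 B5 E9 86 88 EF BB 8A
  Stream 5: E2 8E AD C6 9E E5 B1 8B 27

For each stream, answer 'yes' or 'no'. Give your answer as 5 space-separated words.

Stream 1: decodes cleanly. VALID
Stream 2: decodes cleanly. VALID
Stream 3: error at byte offset 6. INVALID
Stream 4: decodes cleanly. VALID
Stream 5: decodes cleanly. VALID

Answer: yes yes no yes yes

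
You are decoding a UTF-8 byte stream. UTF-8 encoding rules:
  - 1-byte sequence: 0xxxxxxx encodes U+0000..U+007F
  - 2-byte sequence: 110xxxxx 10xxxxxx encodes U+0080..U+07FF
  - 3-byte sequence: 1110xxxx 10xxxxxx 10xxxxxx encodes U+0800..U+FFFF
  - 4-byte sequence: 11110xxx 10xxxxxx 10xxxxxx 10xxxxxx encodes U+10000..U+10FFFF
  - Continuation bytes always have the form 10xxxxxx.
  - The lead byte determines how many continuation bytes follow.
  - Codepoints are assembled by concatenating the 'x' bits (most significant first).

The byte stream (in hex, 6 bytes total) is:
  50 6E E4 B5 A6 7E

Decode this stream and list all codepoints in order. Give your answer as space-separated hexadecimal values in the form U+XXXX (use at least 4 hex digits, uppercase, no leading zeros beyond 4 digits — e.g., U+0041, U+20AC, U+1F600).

Answer: U+0050 U+006E U+4D66 U+007E

Derivation:
Byte[0]=50: 1-byte ASCII. cp=U+0050
Byte[1]=6E: 1-byte ASCII. cp=U+006E
Byte[2]=E4: 3-byte lead, need 2 cont bytes. acc=0x4
Byte[3]=B5: continuation. acc=(acc<<6)|0x35=0x135
Byte[4]=A6: continuation. acc=(acc<<6)|0x26=0x4D66
Completed: cp=U+4D66 (starts at byte 2)
Byte[5]=7E: 1-byte ASCII. cp=U+007E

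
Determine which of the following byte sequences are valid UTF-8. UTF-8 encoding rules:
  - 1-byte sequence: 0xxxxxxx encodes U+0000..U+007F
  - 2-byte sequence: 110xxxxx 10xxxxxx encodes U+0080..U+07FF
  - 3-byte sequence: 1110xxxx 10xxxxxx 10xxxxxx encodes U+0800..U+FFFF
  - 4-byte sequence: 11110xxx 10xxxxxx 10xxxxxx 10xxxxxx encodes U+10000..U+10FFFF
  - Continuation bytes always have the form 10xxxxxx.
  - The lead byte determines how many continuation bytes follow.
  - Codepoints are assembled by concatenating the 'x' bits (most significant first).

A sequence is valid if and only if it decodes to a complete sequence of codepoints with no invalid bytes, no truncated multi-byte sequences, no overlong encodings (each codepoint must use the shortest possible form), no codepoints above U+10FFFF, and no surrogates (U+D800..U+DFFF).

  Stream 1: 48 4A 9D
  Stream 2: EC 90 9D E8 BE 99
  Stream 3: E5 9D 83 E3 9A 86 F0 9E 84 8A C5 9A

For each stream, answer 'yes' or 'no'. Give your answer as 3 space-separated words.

Answer: no yes yes

Derivation:
Stream 1: error at byte offset 2. INVALID
Stream 2: decodes cleanly. VALID
Stream 3: decodes cleanly. VALID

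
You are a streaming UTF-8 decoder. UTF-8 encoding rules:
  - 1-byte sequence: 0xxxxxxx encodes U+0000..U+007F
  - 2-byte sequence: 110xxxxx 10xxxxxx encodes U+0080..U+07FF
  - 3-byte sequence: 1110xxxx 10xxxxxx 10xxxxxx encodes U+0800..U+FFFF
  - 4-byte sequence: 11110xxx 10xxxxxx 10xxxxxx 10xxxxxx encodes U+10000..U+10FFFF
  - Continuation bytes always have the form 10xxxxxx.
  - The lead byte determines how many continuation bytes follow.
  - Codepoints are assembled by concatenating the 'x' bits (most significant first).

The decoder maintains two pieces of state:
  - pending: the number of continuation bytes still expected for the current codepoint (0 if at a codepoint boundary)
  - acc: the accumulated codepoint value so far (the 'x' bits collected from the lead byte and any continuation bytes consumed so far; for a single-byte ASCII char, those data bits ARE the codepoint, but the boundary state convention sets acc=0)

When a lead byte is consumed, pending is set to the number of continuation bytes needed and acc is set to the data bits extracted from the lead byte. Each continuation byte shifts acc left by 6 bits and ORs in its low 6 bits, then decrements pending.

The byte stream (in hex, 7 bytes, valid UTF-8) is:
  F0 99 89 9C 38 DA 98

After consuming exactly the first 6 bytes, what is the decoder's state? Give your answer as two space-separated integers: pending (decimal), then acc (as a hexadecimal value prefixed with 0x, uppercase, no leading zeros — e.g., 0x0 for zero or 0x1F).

Byte[0]=F0: 4-byte lead. pending=3, acc=0x0
Byte[1]=99: continuation. acc=(acc<<6)|0x19=0x19, pending=2
Byte[2]=89: continuation. acc=(acc<<6)|0x09=0x649, pending=1
Byte[3]=9C: continuation. acc=(acc<<6)|0x1C=0x1925C, pending=0
Byte[4]=38: 1-byte. pending=0, acc=0x0
Byte[5]=DA: 2-byte lead. pending=1, acc=0x1A

Answer: 1 0x1A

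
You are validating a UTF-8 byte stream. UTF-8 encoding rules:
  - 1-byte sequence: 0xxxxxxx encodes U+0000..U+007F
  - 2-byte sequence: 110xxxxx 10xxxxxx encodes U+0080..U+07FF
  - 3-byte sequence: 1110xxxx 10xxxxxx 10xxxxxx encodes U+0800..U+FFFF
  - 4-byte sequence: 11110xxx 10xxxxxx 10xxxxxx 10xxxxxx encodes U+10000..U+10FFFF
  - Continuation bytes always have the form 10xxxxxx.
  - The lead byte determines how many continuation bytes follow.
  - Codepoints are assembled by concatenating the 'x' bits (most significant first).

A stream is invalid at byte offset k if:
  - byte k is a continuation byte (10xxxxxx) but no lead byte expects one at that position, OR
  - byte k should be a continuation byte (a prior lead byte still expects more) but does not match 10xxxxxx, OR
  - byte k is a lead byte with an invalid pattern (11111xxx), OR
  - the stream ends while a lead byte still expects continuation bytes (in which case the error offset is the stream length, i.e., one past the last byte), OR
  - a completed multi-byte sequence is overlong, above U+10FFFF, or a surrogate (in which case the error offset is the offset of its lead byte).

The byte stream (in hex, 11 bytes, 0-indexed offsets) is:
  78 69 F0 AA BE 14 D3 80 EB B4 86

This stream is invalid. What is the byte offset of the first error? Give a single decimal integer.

Answer: 5

Derivation:
Byte[0]=78: 1-byte ASCII. cp=U+0078
Byte[1]=69: 1-byte ASCII. cp=U+0069
Byte[2]=F0: 4-byte lead, need 3 cont bytes. acc=0x0
Byte[3]=AA: continuation. acc=(acc<<6)|0x2A=0x2A
Byte[4]=BE: continuation. acc=(acc<<6)|0x3E=0xABE
Byte[5]=14: expected 10xxxxxx continuation. INVALID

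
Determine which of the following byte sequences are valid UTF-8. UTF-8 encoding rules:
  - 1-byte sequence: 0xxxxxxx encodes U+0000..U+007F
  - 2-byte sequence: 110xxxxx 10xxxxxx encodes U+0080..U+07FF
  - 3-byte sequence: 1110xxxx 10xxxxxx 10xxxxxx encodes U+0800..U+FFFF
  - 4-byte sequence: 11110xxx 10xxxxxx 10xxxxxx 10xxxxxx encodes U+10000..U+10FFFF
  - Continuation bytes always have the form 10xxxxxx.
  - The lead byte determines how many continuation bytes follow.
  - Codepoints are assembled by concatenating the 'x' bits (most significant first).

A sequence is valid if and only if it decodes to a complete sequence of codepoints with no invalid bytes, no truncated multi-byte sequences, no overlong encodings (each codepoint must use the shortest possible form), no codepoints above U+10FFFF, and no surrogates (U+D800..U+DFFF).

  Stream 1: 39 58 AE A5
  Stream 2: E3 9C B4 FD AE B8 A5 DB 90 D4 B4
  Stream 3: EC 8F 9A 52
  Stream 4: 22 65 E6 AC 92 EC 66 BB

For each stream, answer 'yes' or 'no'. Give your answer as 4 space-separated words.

Answer: no no yes no

Derivation:
Stream 1: error at byte offset 2. INVALID
Stream 2: error at byte offset 3. INVALID
Stream 3: decodes cleanly. VALID
Stream 4: error at byte offset 6. INVALID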